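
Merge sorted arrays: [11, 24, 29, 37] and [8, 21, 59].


Take 8 from B
Take 11 from A
Take 21 from B
Take 24 from A
Take 29 from A
Take 37 from A

Merged: [8, 11, 21, 24, 29, 37, 59]


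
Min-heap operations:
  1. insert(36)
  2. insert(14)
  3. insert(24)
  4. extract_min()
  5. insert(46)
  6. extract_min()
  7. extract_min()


insert(36) -> [36]
insert(14) -> [14, 36]
insert(24) -> [14, 36, 24]
extract_min()->14, [24, 36]
insert(46) -> [24, 36, 46]
extract_min()->24, [36, 46]
extract_min()->36, [46]

Final heap: [46]


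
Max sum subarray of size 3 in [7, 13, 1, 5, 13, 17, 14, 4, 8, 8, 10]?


[0:3]: 21
[1:4]: 19
[2:5]: 19
[3:6]: 35
[4:7]: 44
[5:8]: 35
[6:9]: 26
[7:10]: 20
[8:11]: 26

Max: 44 at [4:7]


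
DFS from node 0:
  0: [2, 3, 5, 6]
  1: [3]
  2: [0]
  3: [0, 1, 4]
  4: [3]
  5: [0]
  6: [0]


Visit 0, push [6, 5, 3, 2]
Visit 2, push []
Visit 3, push [4, 1]
Visit 1, push []
Visit 4, push []
Visit 5, push []
Visit 6, push []

DFS order: [0, 2, 3, 1, 4, 5, 6]


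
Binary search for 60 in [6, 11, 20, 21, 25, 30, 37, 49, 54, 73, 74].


Step 1: lo=0, hi=10, mid=5, val=30
Step 2: lo=6, hi=10, mid=8, val=54
Step 3: lo=9, hi=10, mid=9, val=73

Not found


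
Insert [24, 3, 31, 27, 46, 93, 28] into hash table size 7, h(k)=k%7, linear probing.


Insert 24: h=3 -> slot 3
Insert 3: h=3, 1 probes -> slot 4
Insert 31: h=3, 2 probes -> slot 5
Insert 27: h=6 -> slot 6
Insert 46: h=4, 3 probes -> slot 0
Insert 93: h=2 -> slot 2
Insert 28: h=0, 1 probes -> slot 1

Table: [46, 28, 93, 24, 3, 31, 27]


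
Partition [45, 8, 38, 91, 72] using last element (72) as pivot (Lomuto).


Pivot: 72
  45 <= 72: advance i (no swap)
  8 <= 72: advance i (no swap)
  38 <= 72: advance i (no swap)
Place pivot at 3: [45, 8, 38, 72, 91]

Partitioned: [45, 8, 38, 72, 91]


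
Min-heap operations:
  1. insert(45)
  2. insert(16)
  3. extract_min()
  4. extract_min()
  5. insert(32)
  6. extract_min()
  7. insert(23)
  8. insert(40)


insert(45) -> [45]
insert(16) -> [16, 45]
extract_min()->16, [45]
extract_min()->45, []
insert(32) -> [32]
extract_min()->32, []
insert(23) -> [23]
insert(40) -> [23, 40]

Final heap: [23, 40]


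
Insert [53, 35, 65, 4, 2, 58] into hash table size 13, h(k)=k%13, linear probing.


Insert 53: h=1 -> slot 1
Insert 35: h=9 -> slot 9
Insert 65: h=0 -> slot 0
Insert 4: h=4 -> slot 4
Insert 2: h=2 -> slot 2
Insert 58: h=6 -> slot 6

Table: [65, 53, 2, None, 4, None, 58, None, None, 35, None, None, None]


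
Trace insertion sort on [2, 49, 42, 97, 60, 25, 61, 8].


Initial: [2, 49, 42, 97, 60, 25, 61, 8]
Insert 49: [2, 49, 42, 97, 60, 25, 61, 8]
Insert 42: [2, 42, 49, 97, 60, 25, 61, 8]
Insert 97: [2, 42, 49, 97, 60, 25, 61, 8]
Insert 60: [2, 42, 49, 60, 97, 25, 61, 8]
Insert 25: [2, 25, 42, 49, 60, 97, 61, 8]
Insert 61: [2, 25, 42, 49, 60, 61, 97, 8]
Insert 8: [2, 8, 25, 42, 49, 60, 61, 97]

Sorted: [2, 8, 25, 42, 49, 60, 61, 97]


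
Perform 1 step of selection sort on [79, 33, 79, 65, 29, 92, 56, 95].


Initial: [79, 33, 79, 65, 29, 92, 56, 95]
Step 1: min=29 at 4
  Swap: [29, 33, 79, 65, 79, 92, 56, 95]

After 1 step: [29, 33, 79, 65, 79, 92, 56, 95]


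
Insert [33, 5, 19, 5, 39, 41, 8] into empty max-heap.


Insert 33: [33]
Insert 5: [33, 5]
Insert 19: [33, 5, 19]
Insert 5: [33, 5, 19, 5]
Insert 39: [39, 33, 19, 5, 5]
Insert 41: [41, 33, 39, 5, 5, 19]
Insert 8: [41, 33, 39, 5, 5, 19, 8]

Final heap: [41, 33, 39, 5, 5, 19, 8]


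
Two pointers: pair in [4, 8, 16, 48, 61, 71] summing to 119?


lo=0(4)+hi=5(71)=75
lo=1(8)+hi=5(71)=79
lo=2(16)+hi=5(71)=87
lo=3(48)+hi=5(71)=119

Yes: 48+71=119


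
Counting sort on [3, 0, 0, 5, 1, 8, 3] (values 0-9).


Input: [3, 0, 0, 5, 1, 8, 3]
Counts: [2, 1, 0, 2, 0, 1, 0, 0, 1, 0]

Sorted: [0, 0, 1, 3, 3, 5, 8]


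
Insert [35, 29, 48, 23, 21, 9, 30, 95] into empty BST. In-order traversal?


Insert 35: root
Insert 29: L from 35
Insert 48: R from 35
Insert 23: L from 35 -> L from 29
Insert 21: L from 35 -> L from 29 -> L from 23
Insert 9: L from 35 -> L from 29 -> L from 23 -> L from 21
Insert 30: L from 35 -> R from 29
Insert 95: R from 35 -> R from 48

In-order: [9, 21, 23, 29, 30, 35, 48, 95]


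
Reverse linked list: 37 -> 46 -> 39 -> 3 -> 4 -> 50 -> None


Step 1: curr=37, set curr.next=prev(None) | reversed so far: 37
Step 2: curr=46, set curr.next=prev(37) | reversed so far: 46 -> 37
Step 3: curr=39, set curr.next=prev(46) | reversed so far: 39 -> 46 -> 37
Step 4: curr=3, set curr.next=prev(39) | reversed so far: 3 -> 39 -> 46 -> 37
Step 5: curr=4, set curr.next=prev(3) | reversed so far: 4 -> 3 -> 39 -> 46 -> 37
Step 6: curr=50, set curr.next=prev(4) | reversed so far: 50 -> 4 -> 3 -> 39 -> 46 -> 37

50 -> 4 -> 3 -> 39 -> 46 -> 37 -> None


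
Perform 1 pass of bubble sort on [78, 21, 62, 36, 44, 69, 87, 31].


Initial: [78, 21, 62, 36, 44, 69, 87, 31]
Pass 1: [21, 62, 36, 44, 69, 78, 31, 87] (6 swaps)

After 1 pass: [21, 62, 36, 44, 69, 78, 31, 87]


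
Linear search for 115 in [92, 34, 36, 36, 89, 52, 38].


i=0: 92!=115
i=1: 34!=115
i=2: 36!=115
i=3: 36!=115
i=4: 89!=115
i=5: 52!=115
i=6: 38!=115

Not found, 7 comps


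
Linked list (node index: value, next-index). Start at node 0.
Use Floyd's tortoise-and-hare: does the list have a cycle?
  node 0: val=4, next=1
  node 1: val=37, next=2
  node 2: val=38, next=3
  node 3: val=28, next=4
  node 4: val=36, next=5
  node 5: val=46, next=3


Floyd's tortoise (slow, +1) and hare (fast, +2):
  init: slow=0, fast=0
  step 1: slow=1, fast=2
  step 2: slow=2, fast=4
  step 3: slow=3, fast=3
  slow == fast at node 3: cycle detected

Cycle: yes


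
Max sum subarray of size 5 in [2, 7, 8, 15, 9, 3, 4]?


[0:5]: 41
[1:6]: 42
[2:7]: 39

Max: 42 at [1:6]


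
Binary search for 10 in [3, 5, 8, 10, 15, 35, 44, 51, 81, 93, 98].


Step 1: lo=0, hi=10, mid=5, val=35
Step 2: lo=0, hi=4, mid=2, val=8
Step 3: lo=3, hi=4, mid=3, val=10

Found at index 3


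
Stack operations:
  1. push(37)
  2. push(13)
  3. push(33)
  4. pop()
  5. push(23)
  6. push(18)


push(37) -> [37]
push(13) -> [37, 13]
push(33) -> [37, 13, 33]
pop()->33, [37, 13]
push(23) -> [37, 13, 23]
push(18) -> [37, 13, 23, 18]

Final stack: [37, 13, 23, 18]


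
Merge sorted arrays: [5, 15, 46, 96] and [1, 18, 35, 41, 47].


Take 1 from B
Take 5 from A
Take 15 from A
Take 18 from B
Take 35 from B
Take 41 from B
Take 46 from A
Take 47 from B

Merged: [1, 5, 15, 18, 35, 41, 46, 47, 96]


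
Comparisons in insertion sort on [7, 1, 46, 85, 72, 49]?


Algorithm: insertion sort
Input: [7, 1, 46, 85, 72, 49]
Sorted: [1, 7, 46, 49, 72, 85]

8


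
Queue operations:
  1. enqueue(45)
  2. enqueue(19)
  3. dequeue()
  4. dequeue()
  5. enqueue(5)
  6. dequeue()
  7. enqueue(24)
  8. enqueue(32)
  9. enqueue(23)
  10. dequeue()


enqueue(45) -> [45]
enqueue(19) -> [45, 19]
dequeue()->45, [19]
dequeue()->19, []
enqueue(5) -> [5]
dequeue()->5, []
enqueue(24) -> [24]
enqueue(32) -> [24, 32]
enqueue(23) -> [24, 32, 23]
dequeue()->24, [32, 23]

Final queue: [32, 23]


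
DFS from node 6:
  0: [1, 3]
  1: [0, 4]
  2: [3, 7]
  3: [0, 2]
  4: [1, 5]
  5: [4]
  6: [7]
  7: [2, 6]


Visit 6, push [7]
Visit 7, push [2]
Visit 2, push [3]
Visit 3, push [0]
Visit 0, push [1]
Visit 1, push [4]
Visit 4, push [5]
Visit 5, push []

DFS order: [6, 7, 2, 3, 0, 1, 4, 5]


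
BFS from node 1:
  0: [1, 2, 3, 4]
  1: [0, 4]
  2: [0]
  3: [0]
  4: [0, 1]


Visit 1, enqueue [0, 4]
Visit 0, enqueue [2, 3]
Visit 4, enqueue []
Visit 2, enqueue []
Visit 3, enqueue []

BFS order: [1, 0, 4, 2, 3]


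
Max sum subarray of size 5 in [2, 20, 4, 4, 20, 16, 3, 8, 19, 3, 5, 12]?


[0:5]: 50
[1:6]: 64
[2:7]: 47
[3:8]: 51
[4:9]: 66
[5:10]: 49
[6:11]: 38
[7:12]: 47

Max: 66 at [4:9]


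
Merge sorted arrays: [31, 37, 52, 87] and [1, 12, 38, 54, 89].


Take 1 from B
Take 12 from B
Take 31 from A
Take 37 from A
Take 38 from B
Take 52 from A
Take 54 from B
Take 87 from A

Merged: [1, 12, 31, 37, 38, 52, 54, 87, 89]


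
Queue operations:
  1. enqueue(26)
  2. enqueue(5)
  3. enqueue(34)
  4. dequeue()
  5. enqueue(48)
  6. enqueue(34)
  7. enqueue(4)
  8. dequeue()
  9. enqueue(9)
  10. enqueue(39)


enqueue(26) -> [26]
enqueue(5) -> [26, 5]
enqueue(34) -> [26, 5, 34]
dequeue()->26, [5, 34]
enqueue(48) -> [5, 34, 48]
enqueue(34) -> [5, 34, 48, 34]
enqueue(4) -> [5, 34, 48, 34, 4]
dequeue()->5, [34, 48, 34, 4]
enqueue(9) -> [34, 48, 34, 4, 9]
enqueue(39) -> [34, 48, 34, 4, 9, 39]

Final queue: [34, 48, 34, 4, 9, 39]


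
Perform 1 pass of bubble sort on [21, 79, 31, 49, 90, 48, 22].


Initial: [21, 79, 31, 49, 90, 48, 22]
Pass 1: [21, 31, 49, 79, 48, 22, 90] (4 swaps)

After 1 pass: [21, 31, 49, 79, 48, 22, 90]


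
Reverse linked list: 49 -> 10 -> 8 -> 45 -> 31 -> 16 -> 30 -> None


Step 1: curr=49, set curr.next=prev(None) | reversed so far: 49
Step 2: curr=10, set curr.next=prev(49) | reversed so far: 10 -> 49
Step 3: curr=8, set curr.next=prev(10) | reversed so far: 8 -> 10 -> 49
Step 4: curr=45, set curr.next=prev(8) | reversed so far: 45 -> 8 -> 10 -> 49
Step 5: curr=31, set curr.next=prev(45) | reversed so far: 31 -> 45 -> 8 -> 10 -> 49
Step 6: curr=16, set curr.next=prev(31) | reversed so far: 16 -> 31 -> 45 -> 8 -> 10 -> 49
Step 7: curr=30, set curr.next=prev(16) | reversed so far: 30 -> 16 -> 31 -> 45 -> 8 -> 10 -> 49

30 -> 16 -> 31 -> 45 -> 8 -> 10 -> 49 -> None


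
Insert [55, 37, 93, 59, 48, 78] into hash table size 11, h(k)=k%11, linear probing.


Insert 55: h=0 -> slot 0
Insert 37: h=4 -> slot 4
Insert 93: h=5 -> slot 5
Insert 59: h=4, 2 probes -> slot 6
Insert 48: h=4, 3 probes -> slot 7
Insert 78: h=1 -> slot 1

Table: [55, 78, None, None, 37, 93, 59, 48, None, None, None]


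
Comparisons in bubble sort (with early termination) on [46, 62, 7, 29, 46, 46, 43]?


Algorithm: bubble sort (with early termination)
Input: [46, 62, 7, 29, 46, 46, 43]
Sorted: [7, 29, 43, 46, 46, 46, 62]

20


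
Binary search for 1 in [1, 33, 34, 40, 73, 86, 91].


Step 1: lo=0, hi=6, mid=3, val=40
Step 2: lo=0, hi=2, mid=1, val=33
Step 3: lo=0, hi=0, mid=0, val=1

Found at index 0


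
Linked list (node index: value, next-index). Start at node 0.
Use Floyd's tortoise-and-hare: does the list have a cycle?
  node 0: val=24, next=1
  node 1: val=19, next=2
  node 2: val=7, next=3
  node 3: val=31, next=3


Floyd's tortoise (slow, +1) and hare (fast, +2):
  init: slow=0, fast=0
  step 1: slow=1, fast=2
  step 2: slow=2, fast=3
  step 3: slow=3, fast=3
  slow == fast at node 3: cycle detected

Cycle: yes


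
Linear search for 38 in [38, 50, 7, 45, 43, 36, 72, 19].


i=0: 38==38 found!

Found at 0, 1 comps


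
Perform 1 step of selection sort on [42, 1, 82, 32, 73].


Initial: [42, 1, 82, 32, 73]
Step 1: min=1 at 1
  Swap: [1, 42, 82, 32, 73]

After 1 step: [1, 42, 82, 32, 73]


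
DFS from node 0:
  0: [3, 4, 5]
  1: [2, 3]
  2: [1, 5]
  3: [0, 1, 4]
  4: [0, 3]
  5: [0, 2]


Visit 0, push [5, 4, 3]
Visit 3, push [4, 1]
Visit 1, push [2]
Visit 2, push [5]
Visit 5, push []
Visit 4, push []

DFS order: [0, 3, 1, 2, 5, 4]


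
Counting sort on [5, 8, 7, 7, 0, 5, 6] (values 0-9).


Input: [5, 8, 7, 7, 0, 5, 6]
Counts: [1, 0, 0, 0, 0, 2, 1, 2, 1, 0]

Sorted: [0, 5, 5, 6, 7, 7, 8]


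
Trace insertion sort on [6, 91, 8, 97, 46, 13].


Initial: [6, 91, 8, 97, 46, 13]
Insert 91: [6, 91, 8, 97, 46, 13]
Insert 8: [6, 8, 91, 97, 46, 13]
Insert 97: [6, 8, 91, 97, 46, 13]
Insert 46: [6, 8, 46, 91, 97, 13]
Insert 13: [6, 8, 13, 46, 91, 97]

Sorted: [6, 8, 13, 46, 91, 97]


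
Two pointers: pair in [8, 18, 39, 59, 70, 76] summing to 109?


lo=0(8)+hi=5(76)=84
lo=1(18)+hi=5(76)=94
lo=2(39)+hi=5(76)=115
lo=2(39)+hi=4(70)=109

Yes: 39+70=109


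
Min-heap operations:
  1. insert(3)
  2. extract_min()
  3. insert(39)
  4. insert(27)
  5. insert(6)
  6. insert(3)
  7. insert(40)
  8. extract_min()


insert(3) -> [3]
extract_min()->3, []
insert(39) -> [39]
insert(27) -> [27, 39]
insert(6) -> [6, 39, 27]
insert(3) -> [3, 6, 27, 39]
insert(40) -> [3, 6, 27, 39, 40]
extract_min()->3, [6, 39, 27, 40]

Final heap: [6, 39, 27, 40]


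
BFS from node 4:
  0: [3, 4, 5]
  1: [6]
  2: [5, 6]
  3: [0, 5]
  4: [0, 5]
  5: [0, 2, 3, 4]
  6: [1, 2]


Visit 4, enqueue [0, 5]
Visit 0, enqueue [3]
Visit 5, enqueue [2]
Visit 3, enqueue []
Visit 2, enqueue [6]
Visit 6, enqueue [1]
Visit 1, enqueue []

BFS order: [4, 0, 5, 3, 2, 6, 1]


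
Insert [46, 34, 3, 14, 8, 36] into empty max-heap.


Insert 46: [46]
Insert 34: [46, 34]
Insert 3: [46, 34, 3]
Insert 14: [46, 34, 3, 14]
Insert 8: [46, 34, 3, 14, 8]
Insert 36: [46, 34, 36, 14, 8, 3]

Final heap: [46, 34, 36, 14, 8, 3]


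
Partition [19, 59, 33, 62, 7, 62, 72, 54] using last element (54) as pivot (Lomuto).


Pivot: 54
  19 <= 54: advance i (no swap)
  33 <= 54: swap -> [19, 33, 59, 62, 7, 62, 72, 54]
  7 <= 54: swap -> [19, 33, 7, 62, 59, 62, 72, 54]
Place pivot at 3: [19, 33, 7, 54, 59, 62, 72, 62]

Partitioned: [19, 33, 7, 54, 59, 62, 72, 62]


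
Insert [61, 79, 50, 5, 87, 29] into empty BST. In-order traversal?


Insert 61: root
Insert 79: R from 61
Insert 50: L from 61
Insert 5: L from 61 -> L from 50
Insert 87: R from 61 -> R from 79
Insert 29: L from 61 -> L from 50 -> R from 5

In-order: [5, 29, 50, 61, 79, 87]


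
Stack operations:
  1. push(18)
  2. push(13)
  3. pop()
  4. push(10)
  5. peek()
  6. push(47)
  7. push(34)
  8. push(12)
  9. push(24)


push(18) -> [18]
push(13) -> [18, 13]
pop()->13, [18]
push(10) -> [18, 10]
peek()->10
push(47) -> [18, 10, 47]
push(34) -> [18, 10, 47, 34]
push(12) -> [18, 10, 47, 34, 12]
push(24) -> [18, 10, 47, 34, 12, 24]

Final stack: [18, 10, 47, 34, 12, 24]


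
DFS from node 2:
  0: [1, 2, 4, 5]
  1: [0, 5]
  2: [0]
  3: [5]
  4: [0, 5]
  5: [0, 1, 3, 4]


Visit 2, push [0]
Visit 0, push [5, 4, 1]
Visit 1, push [5]
Visit 5, push [4, 3]
Visit 3, push []
Visit 4, push []

DFS order: [2, 0, 1, 5, 3, 4]


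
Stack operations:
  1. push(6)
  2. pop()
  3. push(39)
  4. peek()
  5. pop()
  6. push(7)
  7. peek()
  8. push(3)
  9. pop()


push(6) -> [6]
pop()->6, []
push(39) -> [39]
peek()->39
pop()->39, []
push(7) -> [7]
peek()->7
push(3) -> [7, 3]
pop()->3, [7]

Final stack: [7]


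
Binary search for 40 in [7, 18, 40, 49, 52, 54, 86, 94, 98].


Step 1: lo=0, hi=8, mid=4, val=52
Step 2: lo=0, hi=3, mid=1, val=18
Step 3: lo=2, hi=3, mid=2, val=40

Found at index 2


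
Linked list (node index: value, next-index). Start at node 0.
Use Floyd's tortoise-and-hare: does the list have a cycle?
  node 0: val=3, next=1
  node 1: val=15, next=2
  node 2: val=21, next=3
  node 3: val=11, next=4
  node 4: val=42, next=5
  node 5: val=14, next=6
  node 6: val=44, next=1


Floyd's tortoise (slow, +1) and hare (fast, +2):
  init: slow=0, fast=0
  step 1: slow=1, fast=2
  step 2: slow=2, fast=4
  step 3: slow=3, fast=6
  step 4: slow=4, fast=2
  step 5: slow=5, fast=4
  step 6: slow=6, fast=6
  slow == fast at node 6: cycle detected

Cycle: yes


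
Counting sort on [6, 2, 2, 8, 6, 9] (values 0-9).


Input: [6, 2, 2, 8, 6, 9]
Counts: [0, 0, 2, 0, 0, 0, 2, 0, 1, 1]

Sorted: [2, 2, 6, 6, 8, 9]


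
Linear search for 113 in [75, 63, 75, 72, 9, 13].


i=0: 75!=113
i=1: 63!=113
i=2: 75!=113
i=3: 72!=113
i=4: 9!=113
i=5: 13!=113

Not found, 6 comps


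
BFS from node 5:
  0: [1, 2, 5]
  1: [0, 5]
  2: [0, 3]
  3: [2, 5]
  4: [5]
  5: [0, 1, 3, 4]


Visit 5, enqueue [0, 1, 3, 4]
Visit 0, enqueue [2]
Visit 1, enqueue []
Visit 3, enqueue []
Visit 4, enqueue []
Visit 2, enqueue []

BFS order: [5, 0, 1, 3, 4, 2]


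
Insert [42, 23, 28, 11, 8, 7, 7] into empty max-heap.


Insert 42: [42]
Insert 23: [42, 23]
Insert 28: [42, 23, 28]
Insert 11: [42, 23, 28, 11]
Insert 8: [42, 23, 28, 11, 8]
Insert 7: [42, 23, 28, 11, 8, 7]
Insert 7: [42, 23, 28, 11, 8, 7, 7]

Final heap: [42, 23, 28, 11, 8, 7, 7]


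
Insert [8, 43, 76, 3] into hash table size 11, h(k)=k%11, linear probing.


Insert 8: h=8 -> slot 8
Insert 43: h=10 -> slot 10
Insert 76: h=10, 1 probes -> slot 0
Insert 3: h=3 -> slot 3

Table: [76, None, None, 3, None, None, None, None, 8, None, 43]


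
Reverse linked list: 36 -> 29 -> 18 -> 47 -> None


Step 1: curr=36, set curr.next=prev(None) | reversed so far: 36
Step 2: curr=29, set curr.next=prev(36) | reversed so far: 29 -> 36
Step 3: curr=18, set curr.next=prev(29) | reversed so far: 18 -> 29 -> 36
Step 4: curr=47, set curr.next=prev(18) | reversed so far: 47 -> 18 -> 29 -> 36

47 -> 18 -> 29 -> 36 -> None


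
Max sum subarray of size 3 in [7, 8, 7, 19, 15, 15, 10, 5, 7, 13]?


[0:3]: 22
[1:4]: 34
[2:5]: 41
[3:6]: 49
[4:7]: 40
[5:8]: 30
[6:9]: 22
[7:10]: 25

Max: 49 at [3:6]


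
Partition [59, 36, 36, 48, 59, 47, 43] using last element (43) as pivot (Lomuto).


Pivot: 43
  36 <= 43: swap -> [36, 59, 36, 48, 59, 47, 43]
  36 <= 43: swap -> [36, 36, 59, 48, 59, 47, 43]
Place pivot at 2: [36, 36, 43, 48, 59, 47, 59]

Partitioned: [36, 36, 43, 48, 59, 47, 59]


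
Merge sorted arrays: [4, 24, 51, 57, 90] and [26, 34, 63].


Take 4 from A
Take 24 from A
Take 26 from B
Take 34 from B
Take 51 from A
Take 57 from A
Take 63 from B

Merged: [4, 24, 26, 34, 51, 57, 63, 90]


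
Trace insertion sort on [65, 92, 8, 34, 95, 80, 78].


Initial: [65, 92, 8, 34, 95, 80, 78]
Insert 92: [65, 92, 8, 34, 95, 80, 78]
Insert 8: [8, 65, 92, 34, 95, 80, 78]
Insert 34: [8, 34, 65, 92, 95, 80, 78]
Insert 95: [8, 34, 65, 92, 95, 80, 78]
Insert 80: [8, 34, 65, 80, 92, 95, 78]
Insert 78: [8, 34, 65, 78, 80, 92, 95]

Sorted: [8, 34, 65, 78, 80, 92, 95]


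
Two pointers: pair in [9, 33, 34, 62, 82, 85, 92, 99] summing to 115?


lo=0(9)+hi=7(99)=108
lo=1(33)+hi=7(99)=132
lo=1(33)+hi=6(92)=125
lo=1(33)+hi=5(85)=118
lo=1(33)+hi=4(82)=115

Yes: 33+82=115


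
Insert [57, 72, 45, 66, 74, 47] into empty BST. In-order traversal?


Insert 57: root
Insert 72: R from 57
Insert 45: L from 57
Insert 66: R from 57 -> L from 72
Insert 74: R from 57 -> R from 72
Insert 47: L from 57 -> R from 45

In-order: [45, 47, 57, 66, 72, 74]


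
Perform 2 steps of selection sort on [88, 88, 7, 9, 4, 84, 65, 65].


Initial: [88, 88, 7, 9, 4, 84, 65, 65]
Step 1: min=4 at 4
  Swap: [4, 88, 7, 9, 88, 84, 65, 65]
Step 2: min=7 at 2
  Swap: [4, 7, 88, 9, 88, 84, 65, 65]

After 2 steps: [4, 7, 88, 9, 88, 84, 65, 65]


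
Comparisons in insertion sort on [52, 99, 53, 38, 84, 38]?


Algorithm: insertion sort
Input: [52, 99, 53, 38, 84, 38]
Sorted: [38, 38, 52, 53, 84, 99]

13


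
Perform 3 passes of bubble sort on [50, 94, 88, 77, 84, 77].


Initial: [50, 94, 88, 77, 84, 77]
Pass 1: [50, 88, 77, 84, 77, 94] (4 swaps)
Pass 2: [50, 77, 84, 77, 88, 94] (3 swaps)
Pass 3: [50, 77, 77, 84, 88, 94] (1 swaps)

After 3 passes: [50, 77, 77, 84, 88, 94]


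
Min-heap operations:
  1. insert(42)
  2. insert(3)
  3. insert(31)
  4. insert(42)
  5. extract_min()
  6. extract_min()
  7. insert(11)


insert(42) -> [42]
insert(3) -> [3, 42]
insert(31) -> [3, 42, 31]
insert(42) -> [3, 42, 31, 42]
extract_min()->3, [31, 42, 42]
extract_min()->31, [42, 42]
insert(11) -> [11, 42, 42]

Final heap: [11, 42, 42]


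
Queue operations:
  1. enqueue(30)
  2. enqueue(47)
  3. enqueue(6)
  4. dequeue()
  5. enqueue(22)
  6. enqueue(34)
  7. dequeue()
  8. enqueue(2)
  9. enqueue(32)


enqueue(30) -> [30]
enqueue(47) -> [30, 47]
enqueue(6) -> [30, 47, 6]
dequeue()->30, [47, 6]
enqueue(22) -> [47, 6, 22]
enqueue(34) -> [47, 6, 22, 34]
dequeue()->47, [6, 22, 34]
enqueue(2) -> [6, 22, 34, 2]
enqueue(32) -> [6, 22, 34, 2, 32]

Final queue: [6, 22, 34, 2, 32]


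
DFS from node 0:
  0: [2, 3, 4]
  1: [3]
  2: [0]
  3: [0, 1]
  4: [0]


Visit 0, push [4, 3, 2]
Visit 2, push []
Visit 3, push [1]
Visit 1, push []
Visit 4, push []

DFS order: [0, 2, 3, 1, 4]


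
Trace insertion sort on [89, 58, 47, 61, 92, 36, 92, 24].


Initial: [89, 58, 47, 61, 92, 36, 92, 24]
Insert 58: [58, 89, 47, 61, 92, 36, 92, 24]
Insert 47: [47, 58, 89, 61, 92, 36, 92, 24]
Insert 61: [47, 58, 61, 89, 92, 36, 92, 24]
Insert 92: [47, 58, 61, 89, 92, 36, 92, 24]
Insert 36: [36, 47, 58, 61, 89, 92, 92, 24]
Insert 92: [36, 47, 58, 61, 89, 92, 92, 24]
Insert 24: [24, 36, 47, 58, 61, 89, 92, 92]

Sorted: [24, 36, 47, 58, 61, 89, 92, 92]


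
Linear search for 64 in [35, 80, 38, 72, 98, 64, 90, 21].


i=0: 35!=64
i=1: 80!=64
i=2: 38!=64
i=3: 72!=64
i=4: 98!=64
i=5: 64==64 found!

Found at 5, 6 comps


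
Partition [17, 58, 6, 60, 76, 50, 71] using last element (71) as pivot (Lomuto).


Pivot: 71
  17 <= 71: advance i (no swap)
  58 <= 71: advance i (no swap)
  6 <= 71: advance i (no swap)
  60 <= 71: advance i (no swap)
  50 <= 71: swap -> [17, 58, 6, 60, 50, 76, 71]
Place pivot at 5: [17, 58, 6, 60, 50, 71, 76]

Partitioned: [17, 58, 6, 60, 50, 71, 76]


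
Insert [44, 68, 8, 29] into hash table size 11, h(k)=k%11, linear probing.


Insert 44: h=0 -> slot 0
Insert 68: h=2 -> slot 2
Insert 8: h=8 -> slot 8
Insert 29: h=7 -> slot 7

Table: [44, None, 68, None, None, None, None, 29, 8, None, None]


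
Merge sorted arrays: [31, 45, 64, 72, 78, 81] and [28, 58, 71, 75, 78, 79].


Take 28 from B
Take 31 from A
Take 45 from A
Take 58 from B
Take 64 from A
Take 71 from B
Take 72 from A
Take 75 from B
Take 78 from A
Take 78 from B
Take 79 from B

Merged: [28, 31, 45, 58, 64, 71, 72, 75, 78, 78, 79, 81]


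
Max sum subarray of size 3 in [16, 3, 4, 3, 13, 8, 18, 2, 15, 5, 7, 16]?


[0:3]: 23
[1:4]: 10
[2:5]: 20
[3:6]: 24
[4:7]: 39
[5:8]: 28
[6:9]: 35
[7:10]: 22
[8:11]: 27
[9:12]: 28

Max: 39 at [4:7]


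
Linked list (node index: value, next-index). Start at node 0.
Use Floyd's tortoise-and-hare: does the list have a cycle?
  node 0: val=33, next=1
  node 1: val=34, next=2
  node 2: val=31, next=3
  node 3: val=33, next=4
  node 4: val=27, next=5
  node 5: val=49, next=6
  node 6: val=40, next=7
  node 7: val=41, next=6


Floyd's tortoise (slow, +1) and hare (fast, +2):
  init: slow=0, fast=0
  step 1: slow=1, fast=2
  step 2: slow=2, fast=4
  step 3: slow=3, fast=6
  step 4: slow=4, fast=6
  step 5: slow=5, fast=6
  step 6: slow=6, fast=6
  slow == fast at node 6: cycle detected

Cycle: yes


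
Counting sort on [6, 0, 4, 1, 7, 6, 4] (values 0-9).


Input: [6, 0, 4, 1, 7, 6, 4]
Counts: [1, 1, 0, 0, 2, 0, 2, 1, 0, 0]

Sorted: [0, 1, 4, 4, 6, 6, 7]


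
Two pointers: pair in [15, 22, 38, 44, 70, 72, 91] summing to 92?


lo=0(15)+hi=6(91)=106
lo=0(15)+hi=5(72)=87
lo=1(22)+hi=5(72)=94
lo=1(22)+hi=4(70)=92

Yes: 22+70=92


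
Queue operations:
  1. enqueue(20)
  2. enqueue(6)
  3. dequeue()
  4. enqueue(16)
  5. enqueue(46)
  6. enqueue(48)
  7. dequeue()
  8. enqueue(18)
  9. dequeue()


enqueue(20) -> [20]
enqueue(6) -> [20, 6]
dequeue()->20, [6]
enqueue(16) -> [6, 16]
enqueue(46) -> [6, 16, 46]
enqueue(48) -> [6, 16, 46, 48]
dequeue()->6, [16, 46, 48]
enqueue(18) -> [16, 46, 48, 18]
dequeue()->16, [46, 48, 18]

Final queue: [46, 48, 18]


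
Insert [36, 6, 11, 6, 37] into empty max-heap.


Insert 36: [36]
Insert 6: [36, 6]
Insert 11: [36, 6, 11]
Insert 6: [36, 6, 11, 6]
Insert 37: [37, 36, 11, 6, 6]

Final heap: [37, 36, 11, 6, 6]


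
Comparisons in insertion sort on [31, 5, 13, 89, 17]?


Algorithm: insertion sort
Input: [31, 5, 13, 89, 17]
Sorted: [5, 13, 17, 31, 89]

7


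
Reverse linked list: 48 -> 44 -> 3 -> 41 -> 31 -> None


Step 1: curr=48, set curr.next=prev(None) | reversed so far: 48
Step 2: curr=44, set curr.next=prev(48) | reversed so far: 44 -> 48
Step 3: curr=3, set curr.next=prev(44) | reversed so far: 3 -> 44 -> 48
Step 4: curr=41, set curr.next=prev(3) | reversed so far: 41 -> 3 -> 44 -> 48
Step 5: curr=31, set curr.next=prev(41) | reversed so far: 31 -> 41 -> 3 -> 44 -> 48

31 -> 41 -> 3 -> 44 -> 48 -> None


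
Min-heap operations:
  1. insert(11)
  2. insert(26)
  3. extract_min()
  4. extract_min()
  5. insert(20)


insert(11) -> [11]
insert(26) -> [11, 26]
extract_min()->11, [26]
extract_min()->26, []
insert(20) -> [20]

Final heap: [20]


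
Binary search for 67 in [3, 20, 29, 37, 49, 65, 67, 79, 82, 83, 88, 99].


Step 1: lo=0, hi=11, mid=5, val=65
Step 2: lo=6, hi=11, mid=8, val=82
Step 3: lo=6, hi=7, mid=6, val=67

Found at index 6


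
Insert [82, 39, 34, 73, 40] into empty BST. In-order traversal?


Insert 82: root
Insert 39: L from 82
Insert 34: L from 82 -> L from 39
Insert 73: L from 82 -> R from 39
Insert 40: L from 82 -> R from 39 -> L from 73

In-order: [34, 39, 40, 73, 82]


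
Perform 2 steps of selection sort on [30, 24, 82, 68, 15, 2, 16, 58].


Initial: [30, 24, 82, 68, 15, 2, 16, 58]
Step 1: min=2 at 5
  Swap: [2, 24, 82, 68, 15, 30, 16, 58]
Step 2: min=15 at 4
  Swap: [2, 15, 82, 68, 24, 30, 16, 58]

After 2 steps: [2, 15, 82, 68, 24, 30, 16, 58]


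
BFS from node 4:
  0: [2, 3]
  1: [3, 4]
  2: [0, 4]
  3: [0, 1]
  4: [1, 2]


Visit 4, enqueue [1, 2]
Visit 1, enqueue [3]
Visit 2, enqueue [0]
Visit 3, enqueue []
Visit 0, enqueue []

BFS order: [4, 1, 2, 3, 0]


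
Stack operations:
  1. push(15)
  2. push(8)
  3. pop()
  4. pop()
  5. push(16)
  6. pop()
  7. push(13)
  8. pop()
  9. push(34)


push(15) -> [15]
push(8) -> [15, 8]
pop()->8, [15]
pop()->15, []
push(16) -> [16]
pop()->16, []
push(13) -> [13]
pop()->13, []
push(34) -> [34]

Final stack: [34]


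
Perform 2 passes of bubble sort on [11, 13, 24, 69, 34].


Initial: [11, 13, 24, 69, 34]
Pass 1: [11, 13, 24, 34, 69] (1 swaps)
Pass 2: [11, 13, 24, 34, 69] (0 swaps)

After 2 passes: [11, 13, 24, 34, 69]


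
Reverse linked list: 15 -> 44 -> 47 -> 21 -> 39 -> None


Step 1: curr=15, set curr.next=prev(None) | reversed so far: 15
Step 2: curr=44, set curr.next=prev(15) | reversed so far: 44 -> 15
Step 3: curr=47, set curr.next=prev(44) | reversed so far: 47 -> 44 -> 15
Step 4: curr=21, set curr.next=prev(47) | reversed so far: 21 -> 47 -> 44 -> 15
Step 5: curr=39, set curr.next=prev(21) | reversed so far: 39 -> 21 -> 47 -> 44 -> 15

39 -> 21 -> 47 -> 44 -> 15 -> None


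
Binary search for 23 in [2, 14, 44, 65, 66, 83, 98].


Step 1: lo=0, hi=6, mid=3, val=65
Step 2: lo=0, hi=2, mid=1, val=14
Step 3: lo=2, hi=2, mid=2, val=44

Not found


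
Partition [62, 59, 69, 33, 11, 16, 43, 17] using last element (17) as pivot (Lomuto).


Pivot: 17
  11 <= 17: swap -> [11, 59, 69, 33, 62, 16, 43, 17]
  16 <= 17: swap -> [11, 16, 69, 33, 62, 59, 43, 17]
Place pivot at 2: [11, 16, 17, 33, 62, 59, 43, 69]

Partitioned: [11, 16, 17, 33, 62, 59, 43, 69]


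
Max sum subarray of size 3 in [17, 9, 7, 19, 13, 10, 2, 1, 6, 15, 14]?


[0:3]: 33
[1:4]: 35
[2:5]: 39
[3:6]: 42
[4:7]: 25
[5:8]: 13
[6:9]: 9
[7:10]: 22
[8:11]: 35

Max: 42 at [3:6]


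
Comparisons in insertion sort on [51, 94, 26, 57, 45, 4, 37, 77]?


Algorithm: insertion sort
Input: [51, 94, 26, 57, 45, 4, 37, 77]
Sorted: [4, 26, 37, 45, 51, 57, 77, 94]

21


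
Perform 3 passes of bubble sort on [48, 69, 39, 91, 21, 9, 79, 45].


Initial: [48, 69, 39, 91, 21, 9, 79, 45]
Pass 1: [48, 39, 69, 21, 9, 79, 45, 91] (5 swaps)
Pass 2: [39, 48, 21, 9, 69, 45, 79, 91] (4 swaps)
Pass 3: [39, 21, 9, 48, 45, 69, 79, 91] (3 swaps)

After 3 passes: [39, 21, 9, 48, 45, 69, 79, 91]


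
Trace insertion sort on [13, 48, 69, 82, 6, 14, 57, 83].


Initial: [13, 48, 69, 82, 6, 14, 57, 83]
Insert 48: [13, 48, 69, 82, 6, 14, 57, 83]
Insert 69: [13, 48, 69, 82, 6, 14, 57, 83]
Insert 82: [13, 48, 69, 82, 6, 14, 57, 83]
Insert 6: [6, 13, 48, 69, 82, 14, 57, 83]
Insert 14: [6, 13, 14, 48, 69, 82, 57, 83]
Insert 57: [6, 13, 14, 48, 57, 69, 82, 83]
Insert 83: [6, 13, 14, 48, 57, 69, 82, 83]

Sorted: [6, 13, 14, 48, 57, 69, 82, 83]


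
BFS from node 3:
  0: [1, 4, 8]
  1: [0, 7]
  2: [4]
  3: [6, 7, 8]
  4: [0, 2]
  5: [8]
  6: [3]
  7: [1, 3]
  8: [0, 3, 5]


Visit 3, enqueue [6, 7, 8]
Visit 6, enqueue []
Visit 7, enqueue [1]
Visit 8, enqueue [0, 5]
Visit 1, enqueue []
Visit 0, enqueue [4]
Visit 5, enqueue []
Visit 4, enqueue [2]
Visit 2, enqueue []

BFS order: [3, 6, 7, 8, 1, 0, 5, 4, 2]


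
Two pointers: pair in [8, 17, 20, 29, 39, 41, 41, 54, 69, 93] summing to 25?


lo=0(8)+hi=9(93)=101
lo=0(8)+hi=8(69)=77
lo=0(8)+hi=7(54)=62
lo=0(8)+hi=6(41)=49
lo=0(8)+hi=5(41)=49
lo=0(8)+hi=4(39)=47
lo=0(8)+hi=3(29)=37
lo=0(8)+hi=2(20)=28
lo=0(8)+hi=1(17)=25

Yes: 8+17=25


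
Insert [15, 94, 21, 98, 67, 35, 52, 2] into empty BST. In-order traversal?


Insert 15: root
Insert 94: R from 15
Insert 21: R from 15 -> L from 94
Insert 98: R from 15 -> R from 94
Insert 67: R from 15 -> L from 94 -> R from 21
Insert 35: R from 15 -> L from 94 -> R from 21 -> L from 67
Insert 52: R from 15 -> L from 94 -> R from 21 -> L from 67 -> R from 35
Insert 2: L from 15

In-order: [2, 15, 21, 35, 52, 67, 94, 98]


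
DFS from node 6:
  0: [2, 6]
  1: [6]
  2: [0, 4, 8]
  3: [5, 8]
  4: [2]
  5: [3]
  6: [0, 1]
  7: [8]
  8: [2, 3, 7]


Visit 6, push [1, 0]
Visit 0, push [2]
Visit 2, push [8, 4]
Visit 4, push []
Visit 8, push [7, 3]
Visit 3, push [5]
Visit 5, push []
Visit 7, push []
Visit 1, push []

DFS order: [6, 0, 2, 4, 8, 3, 5, 7, 1]


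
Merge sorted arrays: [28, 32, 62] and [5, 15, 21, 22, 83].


Take 5 from B
Take 15 from B
Take 21 from B
Take 22 from B
Take 28 from A
Take 32 from A
Take 62 from A

Merged: [5, 15, 21, 22, 28, 32, 62, 83]


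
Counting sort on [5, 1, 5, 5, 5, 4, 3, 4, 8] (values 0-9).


Input: [5, 1, 5, 5, 5, 4, 3, 4, 8]
Counts: [0, 1, 0, 1, 2, 4, 0, 0, 1, 0]

Sorted: [1, 3, 4, 4, 5, 5, 5, 5, 8]


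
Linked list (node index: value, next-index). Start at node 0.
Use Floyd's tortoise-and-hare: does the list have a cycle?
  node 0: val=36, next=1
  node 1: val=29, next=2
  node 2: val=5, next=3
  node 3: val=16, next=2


Floyd's tortoise (slow, +1) and hare (fast, +2):
  init: slow=0, fast=0
  step 1: slow=1, fast=2
  step 2: slow=2, fast=2
  slow == fast at node 2: cycle detected

Cycle: yes


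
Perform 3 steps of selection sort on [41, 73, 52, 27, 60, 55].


Initial: [41, 73, 52, 27, 60, 55]
Step 1: min=27 at 3
  Swap: [27, 73, 52, 41, 60, 55]
Step 2: min=41 at 3
  Swap: [27, 41, 52, 73, 60, 55]
Step 3: min=52 at 2
  Swap: [27, 41, 52, 73, 60, 55]

After 3 steps: [27, 41, 52, 73, 60, 55]


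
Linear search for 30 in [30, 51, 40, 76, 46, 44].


i=0: 30==30 found!

Found at 0, 1 comps


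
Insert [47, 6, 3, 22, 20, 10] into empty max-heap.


Insert 47: [47]
Insert 6: [47, 6]
Insert 3: [47, 6, 3]
Insert 22: [47, 22, 3, 6]
Insert 20: [47, 22, 3, 6, 20]
Insert 10: [47, 22, 10, 6, 20, 3]

Final heap: [47, 22, 10, 6, 20, 3]


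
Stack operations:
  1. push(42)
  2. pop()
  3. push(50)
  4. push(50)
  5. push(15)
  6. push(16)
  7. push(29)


push(42) -> [42]
pop()->42, []
push(50) -> [50]
push(50) -> [50, 50]
push(15) -> [50, 50, 15]
push(16) -> [50, 50, 15, 16]
push(29) -> [50, 50, 15, 16, 29]

Final stack: [50, 50, 15, 16, 29]


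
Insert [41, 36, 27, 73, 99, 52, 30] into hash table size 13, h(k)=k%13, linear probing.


Insert 41: h=2 -> slot 2
Insert 36: h=10 -> slot 10
Insert 27: h=1 -> slot 1
Insert 73: h=8 -> slot 8
Insert 99: h=8, 1 probes -> slot 9
Insert 52: h=0 -> slot 0
Insert 30: h=4 -> slot 4

Table: [52, 27, 41, None, 30, None, None, None, 73, 99, 36, None, None]


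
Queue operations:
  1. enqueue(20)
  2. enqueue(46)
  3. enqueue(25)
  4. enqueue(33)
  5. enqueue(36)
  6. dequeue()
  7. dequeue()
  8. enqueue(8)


enqueue(20) -> [20]
enqueue(46) -> [20, 46]
enqueue(25) -> [20, 46, 25]
enqueue(33) -> [20, 46, 25, 33]
enqueue(36) -> [20, 46, 25, 33, 36]
dequeue()->20, [46, 25, 33, 36]
dequeue()->46, [25, 33, 36]
enqueue(8) -> [25, 33, 36, 8]

Final queue: [25, 33, 36, 8]


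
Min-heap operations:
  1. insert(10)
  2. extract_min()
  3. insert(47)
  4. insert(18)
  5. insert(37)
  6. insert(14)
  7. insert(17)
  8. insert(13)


insert(10) -> [10]
extract_min()->10, []
insert(47) -> [47]
insert(18) -> [18, 47]
insert(37) -> [18, 47, 37]
insert(14) -> [14, 18, 37, 47]
insert(17) -> [14, 17, 37, 47, 18]
insert(13) -> [13, 17, 14, 47, 18, 37]

Final heap: [13, 17, 14, 47, 18, 37]


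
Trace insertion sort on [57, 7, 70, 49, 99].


Initial: [57, 7, 70, 49, 99]
Insert 7: [7, 57, 70, 49, 99]
Insert 70: [7, 57, 70, 49, 99]
Insert 49: [7, 49, 57, 70, 99]
Insert 99: [7, 49, 57, 70, 99]

Sorted: [7, 49, 57, 70, 99]


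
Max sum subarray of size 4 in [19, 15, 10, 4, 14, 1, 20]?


[0:4]: 48
[1:5]: 43
[2:6]: 29
[3:7]: 39

Max: 48 at [0:4]


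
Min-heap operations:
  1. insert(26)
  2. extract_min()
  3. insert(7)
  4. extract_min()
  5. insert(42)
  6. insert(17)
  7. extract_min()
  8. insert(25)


insert(26) -> [26]
extract_min()->26, []
insert(7) -> [7]
extract_min()->7, []
insert(42) -> [42]
insert(17) -> [17, 42]
extract_min()->17, [42]
insert(25) -> [25, 42]

Final heap: [25, 42]


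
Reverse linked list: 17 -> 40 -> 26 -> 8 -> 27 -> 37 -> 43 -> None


Step 1: curr=17, set curr.next=prev(None) | reversed so far: 17
Step 2: curr=40, set curr.next=prev(17) | reversed so far: 40 -> 17
Step 3: curr=26, set curr.next=prev(40) | reversed so far: 26 -> 40 -> 17
Step 4: curr=8, set curr.next=prev(26) | reversed so far: 8 -> 26 -> 40 -> 17
Step 5: curr=27, set curr.next=prev(8) | reversed so far: 27 -> 8 -> 26 -> 40 -> 17
Step 6: curr=37, set curr.next=prev(27) | reversed so far: 37 -> 27 -> 8 -> 26 -> 40 -> 17
Step 7: curr=43, set curr.next=prev(37) | reversed so far: 43 -> 37 -> 27 -> 8 -> 26 -> 40 -> 17

43 -> 37 -> 27 -> 8 -> 26 -> 40 -> 17 -> None


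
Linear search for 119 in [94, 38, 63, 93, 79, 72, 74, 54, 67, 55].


i=0: 94!=119
i=1: 38!=119
i=2: 63!=119
i=3: 93!=119
i=4: 79!=119
i=5: 72!=119
i=6: 74!=119
i=7: 54!=119
i=8: 67!=119
i=9: 55!=119

Not found, 10 comps


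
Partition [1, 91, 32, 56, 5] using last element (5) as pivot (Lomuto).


Pivot: 5
  1 <= 5: advance i (no swap)
Place pivot at 1: [1, 5, 32, 56, 91]

Partitioned: [1, 5, 32, 56, 91]


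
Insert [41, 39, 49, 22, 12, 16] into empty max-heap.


Insert 41: [41]
Insert 39: [41, 39]
Insert 49: [49, 39, 41]
Insert 22: [49, 39, 41, 22]
Insert 12: [49, 39, 41, 22, 12]
Insert 16: [49, 39, 41, 22, 12, 16]

Final heap: [49, 39, 41, 22, 12, 16]


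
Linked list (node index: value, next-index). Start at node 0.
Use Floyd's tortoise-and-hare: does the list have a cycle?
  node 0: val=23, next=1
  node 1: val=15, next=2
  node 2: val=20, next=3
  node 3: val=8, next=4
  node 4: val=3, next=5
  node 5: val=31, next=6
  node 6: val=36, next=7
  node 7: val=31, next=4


Floyd's tortoise (slow, +1) and hare (fast, +2):
  init: slow=0, fast=0
  step 1: slow=1, fast=2
  step 2: slow=2, fast=4
  step 3: slow=3, fast=6
  step 4: slow=4, fast=4
  slow == fast at node 4: cycle detected

Cycle: yes


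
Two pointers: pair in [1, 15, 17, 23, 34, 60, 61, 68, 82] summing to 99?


lo=0(1)+hi=8(82)=83
lo=1(15)+hi=8(82)=97
lo=2(17)+hi=8(82)=99

Yes: 17+82=99


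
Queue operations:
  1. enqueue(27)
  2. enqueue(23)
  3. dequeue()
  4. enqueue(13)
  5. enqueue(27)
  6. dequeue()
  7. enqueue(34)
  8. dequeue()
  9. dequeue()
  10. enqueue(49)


enqueue(27) -> [27]
enqueue(23) -> [27, 23]
dequeue()->27, [23]
enqueue(13) -> [23, 13]
enqueue(27) -> [23, 13, 27]
dequeue()->23, [13, 27]
enqueue(34) -> [13, 27, 34]
dequeue()->13, [27, 34]
dequeue()->27, [34]
enqueue(49) -> [34, 49]

Final queue: [34, 49]


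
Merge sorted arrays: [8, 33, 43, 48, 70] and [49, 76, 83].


Take 8 from A
Take 33 from A
Take 43 from A
Take 48 from A
Take 49 from B
Take 70 from A

Merged: [8, 33, 43, 48, 49, 70, 76, 83]


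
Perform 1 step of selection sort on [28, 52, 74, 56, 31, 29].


Initial: [28, 52, 74, 56, 31, 29]
Step 1: min=28 at 0
  Swap: [28, 52, 74, 56, 31, 29]

After 1 step: [28, 52, 74, 56, 31, 29]


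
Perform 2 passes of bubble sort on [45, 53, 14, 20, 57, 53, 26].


Initial: [45, 53, 14, 20, 57, 53, 26]
Pass 1: [45, 14, 20, 53, 53, 26, 57] (4 swaps)
Pass 2: [14, 20, 45, 53, 26, 53, 57] (3 swaps)

After 2 passes: [14, 20, 45, 53, 26, 53, 57]


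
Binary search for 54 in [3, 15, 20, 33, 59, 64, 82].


Step 1: lo=0, hi=6, mid=3, val=33
Step 2: lo=4, hi=6, mid=5, val=64
Step 3: lo=4, hi=4, mid=4, val=59

Not found


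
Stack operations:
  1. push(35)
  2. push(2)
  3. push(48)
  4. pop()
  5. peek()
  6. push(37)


push(35) -> [35]
push(2) -> [35, 2]
push(48) -> [35, 2, 48]
pop()->48, [35, 2]
peek()->2
push(37) -> [35, 2, 37]

Final stack: [35, 2, 37]


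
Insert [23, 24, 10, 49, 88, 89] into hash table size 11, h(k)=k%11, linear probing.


Insert 23: h=1 -> slot 1
Insert 24: h=2 -> slot 2
Insert 10: h=10 -> slot 10
Insert 49: h=5 -> slot 5
Insert 88: h=0 -> slot 0
Insert 89: h=1, 2 probes -> slot 3

Table: [88, 23, 24, 89, None, 49, None, None, None, None, 10]


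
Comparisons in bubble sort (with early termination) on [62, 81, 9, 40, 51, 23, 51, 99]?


Algorithm: bubble sort (with early termination)
Input: [62, 81, 9, 40, 51, 23, 51, 99]
Sorted: [9, 23, 40, 51, 51, 62, 81, 99]

25


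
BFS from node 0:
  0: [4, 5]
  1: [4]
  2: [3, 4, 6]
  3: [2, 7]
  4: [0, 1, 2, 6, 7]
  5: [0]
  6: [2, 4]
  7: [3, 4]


Visit 0, enqueue [4, 5]
Visit 4, enqueue [1, 2, 6, 7]
Visit 5, enqueue []
Visit 1, enqueue []
Visit 2, enqueue [3]
Visit 6, enqueue []
Visit 7, enqueue []
Visit 3, enqueue []

BFS order: [0, 4, 5, 1, 2, 6, 7, 3]


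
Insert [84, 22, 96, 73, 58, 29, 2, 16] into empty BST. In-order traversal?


Insert 84: root
Insert 22: L from 84
Insert 96: R from 84
Insert 73: L from 84 -> R from 22
Insert 58: L from 84 -> R from 22 -> L from 73
Insert 29: L from 84 -> R from 22 -> L from 73 -> L from 58
Insert 2: L from 84 -> L from 22
Insert 16: L from 84 -> L from 22 -> R from 2

In-order: [2, 16, 22, 29, 58, 73, 84, 96]


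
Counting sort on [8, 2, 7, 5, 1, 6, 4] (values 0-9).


Input: [8, 2, 7, 5, 1, 6, 4]
Counts: [0, 1, 1, 0, 1, 1, 1, 1, 1, 0]

Sorted: [1, 2, 4, 5, 6, 7, 8]


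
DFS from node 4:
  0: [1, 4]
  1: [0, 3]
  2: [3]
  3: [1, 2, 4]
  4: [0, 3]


Visit 4, push [3, 0]
Visit 0, push [1]
Visit 1, push [3]
Visit 3, push [2]
Visit 2, push []

DFS order: [4, 0, 1, 3, 2]


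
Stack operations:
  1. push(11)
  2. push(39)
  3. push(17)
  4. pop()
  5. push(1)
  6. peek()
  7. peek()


push(11) -> [11]
push(39) -> [11, 39]
push(17) -> [11, 39, 17]
pop()->17, [11, 39]
push(1) -> [11, 39, 1]
peek()->1
peek()->1

Final stack: [11, 39, 1]


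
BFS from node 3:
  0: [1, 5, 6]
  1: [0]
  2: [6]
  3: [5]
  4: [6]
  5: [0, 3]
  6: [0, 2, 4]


Visit 3, enqueue [5]
Visit 5, enqueue [0]
Visit 0, enqueue [1, 6]
Visit 1, enqueue []
Visit 6, enqueue [2, 4]
Visit 2, enqueue []
Visit 4, enqueue []

BFS order: [3, 5, 0, 1, 6, 2, 4]


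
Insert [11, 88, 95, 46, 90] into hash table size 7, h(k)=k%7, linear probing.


Insert 11: h=4 -> slot 4
Insert 88: h=4, 1 probes -> slot 5
Insert 95: h=4, 2 probes -> slot 6
Insert 46: h=4, 3 probes -> slot 0
Insert 90: h=6, 2 probes -> slot 1

Table: [46, 90, None, None, 11, 88, 95]


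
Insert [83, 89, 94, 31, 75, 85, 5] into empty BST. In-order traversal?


Insert 83: root
Insert 89: R from 83
Insert 94: R from 83 -> R from 89
Insert 31: L from 83
Insert 75: L from 83 -> R from 31
Insert 85: R from 83 -> L from 89
Insert 5: L from 83 -> L from 31

In-order: [5, 31, 75, 83, 85, 89, 94]


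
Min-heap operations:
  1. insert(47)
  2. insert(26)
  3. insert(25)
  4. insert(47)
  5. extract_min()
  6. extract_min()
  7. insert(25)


insert(47) -> [47]
insert(26) -> [26, 47]
insert(25) -> [25, 47, 26]
insert(47) -> [25, 47, 26, 47]
extract_min()->25, [26, 47, 47]
extract_min()->26, [47, 47]
insert(25) -> [25, 47, 47]

Final heap: [25, 47, 47]


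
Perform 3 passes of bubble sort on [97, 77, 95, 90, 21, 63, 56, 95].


Initial: [97, 77, 95, 90, 21, 63, 56, 95]
Pass 1: [77, 95, 90, 21, 63, 56, 95, 97] (7 swaps)
Pass 2: [77, 90, 21, 63, 56, 95, 95, 97] (4 swaps)
Pass 3: [77, 21, 63, 56, 90, 95, 95, 97] (3 swaps)

After 3 passes: [77, 21, 63, 56, 90, 95, 95, 97]
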